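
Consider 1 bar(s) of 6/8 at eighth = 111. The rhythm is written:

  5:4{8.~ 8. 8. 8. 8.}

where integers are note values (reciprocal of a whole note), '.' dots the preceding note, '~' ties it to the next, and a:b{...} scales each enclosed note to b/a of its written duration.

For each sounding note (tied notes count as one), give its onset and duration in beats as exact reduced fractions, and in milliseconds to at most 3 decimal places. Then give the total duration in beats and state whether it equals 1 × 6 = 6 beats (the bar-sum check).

1) 0.0ms=0b +1297.297ms=12/5b
2) 1297.297ms=12/5b +648.649ms=6/5b
3) 1945.946ms=18/5b +648.649ms=6/5b
4) 2594.595ms=24/5b +648.649ms=6/5b
Σ=6b of 6 (111bpm 6/8) — PASS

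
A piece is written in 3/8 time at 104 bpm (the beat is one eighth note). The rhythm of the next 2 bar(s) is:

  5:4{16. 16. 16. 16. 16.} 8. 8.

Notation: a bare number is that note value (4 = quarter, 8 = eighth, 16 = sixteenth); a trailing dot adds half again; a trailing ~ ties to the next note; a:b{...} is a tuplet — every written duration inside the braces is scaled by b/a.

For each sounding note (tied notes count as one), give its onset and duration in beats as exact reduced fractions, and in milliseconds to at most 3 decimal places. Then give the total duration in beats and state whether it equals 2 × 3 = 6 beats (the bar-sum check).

1) 0.0ms=0b +346.154ms=3/5b
2) 346.154ms=3/5b +346.154ms=3/5b
3) 692.308ms=6/5b +346.154ms=3/5b
4) 1038.462ms=9/5b +346.154ms=3/5b
5) 1384.615ms=12/5b +346.154ms=3/5b
6) 1730.769ms=3b +865.385ms=3/2b
7) 2596.154ms=9/2b +865.385ms=3/2b
Σ=6b of 6 (104bpm 3/8) — PASS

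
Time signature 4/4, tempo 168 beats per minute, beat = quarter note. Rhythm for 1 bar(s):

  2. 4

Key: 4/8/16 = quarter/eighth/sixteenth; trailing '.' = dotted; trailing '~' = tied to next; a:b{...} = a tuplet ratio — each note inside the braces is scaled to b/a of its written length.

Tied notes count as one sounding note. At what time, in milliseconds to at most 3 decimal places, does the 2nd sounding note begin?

note 2 onset = 3b = 1071.429ms

1. 0.0ms @ 0 + 1071.429ms (3)
2. 1071.429ms @ 3 + 357.143ms (1)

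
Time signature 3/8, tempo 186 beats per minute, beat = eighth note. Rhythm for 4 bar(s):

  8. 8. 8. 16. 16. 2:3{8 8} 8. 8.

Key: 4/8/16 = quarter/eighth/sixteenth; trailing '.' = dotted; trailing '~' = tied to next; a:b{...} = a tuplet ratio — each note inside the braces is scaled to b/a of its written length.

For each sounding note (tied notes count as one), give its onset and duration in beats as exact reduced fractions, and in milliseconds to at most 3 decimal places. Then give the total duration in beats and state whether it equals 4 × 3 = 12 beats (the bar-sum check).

1) 0.0ms=0b +483.871ms=3/2b
2) 483.871ms=3/2b +483.871ms=3/2b
3) 967.742ms=3b +483.871ms=3/2b
4) 1451.613ms=9/2b +241.935ms=3/4b
5) 1693.548ms=21/4b +241.935ms=3/4b
6) 1935.484ms=6b +483.871ms=3/2b
7) 2419.355ms=15/2b +483.871ms=3/2b
8) 2903.226ms=9b +483.871ms=3/2b
9) 3387.097ms=21/2b +483.871ms=3/2b
Σ=12b of 12 (186bpm 3/8) — PASS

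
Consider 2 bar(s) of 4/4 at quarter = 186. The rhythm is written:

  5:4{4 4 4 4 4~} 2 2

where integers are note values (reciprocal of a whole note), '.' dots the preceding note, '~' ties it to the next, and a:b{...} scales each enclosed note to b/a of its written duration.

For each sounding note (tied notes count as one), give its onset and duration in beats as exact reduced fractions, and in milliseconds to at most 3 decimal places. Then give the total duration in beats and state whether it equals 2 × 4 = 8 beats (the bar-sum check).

1) 0.0ms=0b +258.065ms=4/5b
2) 258.065ms=4/5b +258.065ms=4/5b
3) 516.129ms=8/5b +258.065ms=4/5b
4) 774.194ms=12/5b +258.065ms=4/5b
5) 1032.258ms=16/5b +903.226ms=14/5b
6) 1935.484ms=6b +645.161ms=2b
Σ=8b of 8 (186bpm 4/4) — PASS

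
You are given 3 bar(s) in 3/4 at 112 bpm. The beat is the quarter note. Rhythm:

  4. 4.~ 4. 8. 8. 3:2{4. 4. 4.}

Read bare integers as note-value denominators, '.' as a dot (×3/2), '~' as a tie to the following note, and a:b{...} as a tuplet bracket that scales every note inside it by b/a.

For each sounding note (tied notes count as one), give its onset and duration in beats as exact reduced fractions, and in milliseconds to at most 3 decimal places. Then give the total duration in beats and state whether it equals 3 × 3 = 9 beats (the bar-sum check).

1) 0.0ms=0b +803.571ms=3/2b
2) 803.571ms=3/2b +1607.143ms=3b
3) 2410.714ms=9/2b +401.786ms=3/4b
4) 2812.5ms=21/4b +401.786ms=3/4b
5) 3214.286ms=6b +535.714ms=1b
6) 3750.0ms=7b +535.714ms=1b
7) 4285.714ms=8b +535.714ms=1b
Σ=9b of 9 (112bpm 3/4) — PASS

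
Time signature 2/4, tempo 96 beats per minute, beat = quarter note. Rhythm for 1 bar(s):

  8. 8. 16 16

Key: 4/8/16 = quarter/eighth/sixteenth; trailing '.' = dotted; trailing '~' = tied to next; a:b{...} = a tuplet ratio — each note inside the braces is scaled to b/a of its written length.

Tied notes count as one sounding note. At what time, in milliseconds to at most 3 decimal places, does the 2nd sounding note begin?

1. 0.0ms @ 0 + 468.75ms (3/4)
2. 468.75ms @ 3/4 + 468.75ms (3/4)
3. 937.5ms @ 3/2 + 156.25ms (1/4)
4. 1093.75ms @ 7/4 + 156.25ms (1/4)

note 2 onset = 3/4b = 468.75ms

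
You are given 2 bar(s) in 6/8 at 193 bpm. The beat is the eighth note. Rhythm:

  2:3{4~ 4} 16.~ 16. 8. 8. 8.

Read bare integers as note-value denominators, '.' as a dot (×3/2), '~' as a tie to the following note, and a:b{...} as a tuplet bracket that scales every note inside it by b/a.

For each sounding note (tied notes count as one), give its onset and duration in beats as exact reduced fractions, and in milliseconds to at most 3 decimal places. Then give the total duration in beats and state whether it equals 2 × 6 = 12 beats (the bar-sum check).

1) 0.0ms=0b +1865.285ms=6b
2) 1865.285ms=6b +466.321ms=3/2b
3) 2331.606ms=15/2b +466.321ms=3/2b
4) 2797.927ms=9b +466.321ms=3/2b
5) 3264.249ms=21/2b +466.321ms=3/2b
Σ=12b of 12 (193bpm 6/8) — PASS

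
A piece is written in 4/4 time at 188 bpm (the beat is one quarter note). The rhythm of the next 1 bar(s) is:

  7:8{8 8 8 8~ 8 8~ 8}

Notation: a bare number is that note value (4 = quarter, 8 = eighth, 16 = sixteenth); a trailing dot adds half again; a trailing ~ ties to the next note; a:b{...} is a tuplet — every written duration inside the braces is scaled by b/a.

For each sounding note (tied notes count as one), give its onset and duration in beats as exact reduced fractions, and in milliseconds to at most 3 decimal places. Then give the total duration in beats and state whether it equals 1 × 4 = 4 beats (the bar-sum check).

1) 0.0ms=0b +182.371ms=4/7b
2) 182.371ms=4/7b +182.371ms=4/7b
3) 364.742ms=8/7b +182.371ms=4/7b
4) 547.112ms=12/7b +364.742ms=8/7b
5) 911.854ms=20/7b +364.742ms=8/7b
Σ=4b of 4 (188bpm 4/4) — PASS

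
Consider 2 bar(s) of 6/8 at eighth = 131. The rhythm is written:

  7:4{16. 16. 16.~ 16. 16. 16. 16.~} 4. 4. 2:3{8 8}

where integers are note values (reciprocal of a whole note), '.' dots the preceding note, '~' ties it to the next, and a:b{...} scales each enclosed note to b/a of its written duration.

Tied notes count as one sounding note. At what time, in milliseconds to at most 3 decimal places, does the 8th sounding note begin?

1. 0.0ms @ 0 + 196.292ms (3/7)
2. 196.292ms @ 3/7 + 196.292ms (3/7)
3. 392.585ms @ 6/7 + 392.585ms (6/7)
4. 785.169ms @ 12/7 + 196.292ms (3/7)
5. 981.461ms @ 15/7 + 196.292ms (3/7)
6. 1177.754ms @ 18/7 + 1570.338ms (24/7)
7. 2748.092ms @ 6 + 1374.046ms (3)
8. 4122.137ms @ 9 + 687.023ms (3/2)
9. 4809.16ms @ 21/2 + 687.023ms (3/2)

note 8 onset = 9b = 4122.137ms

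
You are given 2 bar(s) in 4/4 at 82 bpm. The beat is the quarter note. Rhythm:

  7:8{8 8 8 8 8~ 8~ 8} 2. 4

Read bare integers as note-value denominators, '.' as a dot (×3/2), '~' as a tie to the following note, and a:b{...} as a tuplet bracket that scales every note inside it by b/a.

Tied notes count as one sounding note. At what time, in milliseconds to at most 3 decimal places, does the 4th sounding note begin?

1. 0.0ms @ 0 + 418.118ms (4/7)
2. 418.118ms @ 4/7 + 418.118ms (4/7)
3. 836.237ms @ 8/7 + 418.118ms (4/7)
4. 1254.355ms @ 12/7 + 418.118ms (4/7)
5. 1672.474ms @ 16/7 + 1254.355ms (12/7)
6. 2926.829ms @ 4 + 2195.122ms (3)
7. 5121.951ms @ 7 + 731.707ms (1)

note 4 onset = 12/7b = 1254.355ms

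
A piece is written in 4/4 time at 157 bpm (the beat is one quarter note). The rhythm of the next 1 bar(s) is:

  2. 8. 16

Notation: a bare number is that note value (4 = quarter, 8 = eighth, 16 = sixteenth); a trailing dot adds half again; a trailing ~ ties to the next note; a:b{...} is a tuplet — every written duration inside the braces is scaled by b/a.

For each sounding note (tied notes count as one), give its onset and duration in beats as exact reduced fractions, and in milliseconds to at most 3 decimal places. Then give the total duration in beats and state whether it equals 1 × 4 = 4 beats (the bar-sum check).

1) 0.0ms=0b +1146.497ms=3b
2) 1146.497ms=3b +286.624ms=3/4b
3) 1433.121ms=15/4b +95.541ms=1/4b
Σ=4b of 4 (157bpm 4/4) — PASS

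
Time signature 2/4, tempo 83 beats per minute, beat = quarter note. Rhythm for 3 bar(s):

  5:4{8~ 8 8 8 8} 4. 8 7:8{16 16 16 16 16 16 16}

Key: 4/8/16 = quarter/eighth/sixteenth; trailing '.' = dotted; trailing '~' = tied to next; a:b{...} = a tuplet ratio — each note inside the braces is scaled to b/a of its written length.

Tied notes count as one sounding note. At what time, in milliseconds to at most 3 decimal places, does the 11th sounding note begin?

1. 0.0ms @ 0 + 578.313ms (4/5)
2. 578.313ms @ 4/5 + 289.157ms (2/5)
3. 867.47ms @ 6/5 + 289.157ms (2/5)
4. 1156.627ms @ 8/5 + 289.157ms (2/5)
5. 1445.783ms @ 2 + 1084.337ms (3/2)
6. 2530.12ms @ 7/2 + 361.446ms (1/2)
7. 2891.566ms @ 4 + 206.54ms (2/7)
8. 3098.107ms @ 30/7 + 206.54ms (2/7)
9. 3304.647ms @ 32/7 + 206.54ms (2/7)
10. 3511.188ms @ 34/7 + 206.54ms (2/7)
11. 3717.728ms @ 36/7 + 206.54ms (2/7)
12. 3924.269ms @ 38/7 + 206.54ms (2/7)
13. 4130.809ms @ 40/7 + 206.54ms (2/7)

note 11 onset = 36/7b = 3717.728ms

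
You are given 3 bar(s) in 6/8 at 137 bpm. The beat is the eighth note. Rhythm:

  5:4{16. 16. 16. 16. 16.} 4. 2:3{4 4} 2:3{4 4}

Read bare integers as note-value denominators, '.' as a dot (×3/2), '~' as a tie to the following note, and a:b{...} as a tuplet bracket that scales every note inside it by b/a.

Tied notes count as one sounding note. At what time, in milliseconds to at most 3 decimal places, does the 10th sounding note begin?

1. 0.0ms @ 0 + 262.774ms (3/5)
2. 262.774ms @ 3/5 + 262.774ms (3/5)
3. 525.547ms @ 6/5 + 262.774ms (3/5)
4. 788.321ms @ 9/5 + 262.774ms (3/5)
5. 1051.095ms @ 12/5 + 262.774ms (3/5)
6. 1313.869ms @ 3 + 1313.869ms (3)
7. 2627.737ms @ 6 + 1313.869ms (3)
8. 3941.606ms @ 9 + 1313.869ms (3)
9. 5255.474ms @ 12 + 1313.869ms (3)
10. 6569.343ms @ 15 + 1313.869ms (3)

note 10 onset = 15b = 6569.343ms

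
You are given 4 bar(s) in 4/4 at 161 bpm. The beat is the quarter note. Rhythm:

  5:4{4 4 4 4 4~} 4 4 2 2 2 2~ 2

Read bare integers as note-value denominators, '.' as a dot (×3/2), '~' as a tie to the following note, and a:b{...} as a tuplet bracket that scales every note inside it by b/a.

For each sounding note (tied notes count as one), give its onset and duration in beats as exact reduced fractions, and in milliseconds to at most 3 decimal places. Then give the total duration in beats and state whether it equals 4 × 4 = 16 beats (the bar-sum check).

1) 0.0ms=0b +298.137ms=4/5b
2) 298.137ms=4/5b +298.137ms=4/5b
3) 596.273ms=8/5b +298.137ms=4/5b
4) 894.41ms=12/5b +298.137ms=4/5b
5) 1192.547ms=16/5b +670.807ms=9/5b
6) 1863.354ms=5b +372.671ms=1b
7) 2236.025ms=6b +745.342ms=2b
8) 2981.366ms=8b +745.342ms=2b
9) 3726.708ms=10b +745.342ms=2b
10) 4472.05ms=12b +1490.683ms=4b
Σ=16b of 16 (161bpm 4/4) — PASS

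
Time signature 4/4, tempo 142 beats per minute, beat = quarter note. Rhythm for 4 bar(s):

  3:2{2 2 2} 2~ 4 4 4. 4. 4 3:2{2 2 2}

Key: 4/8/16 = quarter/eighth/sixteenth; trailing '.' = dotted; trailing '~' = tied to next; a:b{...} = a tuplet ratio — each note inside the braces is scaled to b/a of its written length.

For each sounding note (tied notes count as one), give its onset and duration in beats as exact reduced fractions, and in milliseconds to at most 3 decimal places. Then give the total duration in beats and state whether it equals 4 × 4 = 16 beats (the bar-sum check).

1) 0.0ms=0b +563.38ms=4/3b
2) 563.38ms=4/3b +563.38ms=4/3b
3) 1126.761ms=8/3b +563.38ms=4/3b
4) 1690.141ms=4b +1267.606ms=3b
5) 2957.746ms=7b +422.535ms=1b
6) 3380.282ms=8b +633.803ms=3/2b
7) 4014.085ms=19/2b +633.803ms=3/2b
8) 4647.887ms=11b +422.535ms=1b
9) 5070.423ms=12b +563.38ms=4/3b
10) 5633.803ms=40/3b +563.38ms=4/3b
11) 6197.183ms=44/3b +563.38ms=4/3b
Σ=16b of 16 (142bpm 4/4) — PASS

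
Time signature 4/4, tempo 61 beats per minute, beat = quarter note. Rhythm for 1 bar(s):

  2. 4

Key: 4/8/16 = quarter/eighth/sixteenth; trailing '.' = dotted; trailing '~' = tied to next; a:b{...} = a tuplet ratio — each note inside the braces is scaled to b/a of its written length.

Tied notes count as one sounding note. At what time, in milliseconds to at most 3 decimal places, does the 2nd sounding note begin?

1. 0.0ms @ 0 + 2950.82ms (3)
2. 2950.82ms @ 3 + 983.607ms (1)

note 2 onset = 3b = 2950.82ms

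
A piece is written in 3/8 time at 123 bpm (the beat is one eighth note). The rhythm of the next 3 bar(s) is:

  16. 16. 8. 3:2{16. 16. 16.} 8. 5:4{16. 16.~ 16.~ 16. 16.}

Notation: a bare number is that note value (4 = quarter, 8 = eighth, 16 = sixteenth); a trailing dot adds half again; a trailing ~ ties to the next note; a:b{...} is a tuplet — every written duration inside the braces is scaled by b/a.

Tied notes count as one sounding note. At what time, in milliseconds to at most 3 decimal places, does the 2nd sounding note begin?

1. 0.0ms @ 0 + 365.854ms (3/4)
2. 365.854ms @ 3/4 + 365.854ms (3/4)
3. 731.707ms @ 3/2 + 731.707ms (3/2)
4. 1463.415ms @ 3 + 243.902ms (1/2)
5. 1707.317ms @ 7/2 + 243.902ms (1/2)
6. 1951.22ms @ 4 + 243.902ms (1/2)
7. 2195.122ms @ 9/2 + 731.707ms (3/2)
8. 2926.829ms @ 6 + 292.683ms (3/5)
9. 3219.512ms @ 33/5 + 878.049ms (9/5)
10. 4097.561ms @ 42/5 + 292.683ms (3/5)

note 2 onset = 3/4b = 365.854ms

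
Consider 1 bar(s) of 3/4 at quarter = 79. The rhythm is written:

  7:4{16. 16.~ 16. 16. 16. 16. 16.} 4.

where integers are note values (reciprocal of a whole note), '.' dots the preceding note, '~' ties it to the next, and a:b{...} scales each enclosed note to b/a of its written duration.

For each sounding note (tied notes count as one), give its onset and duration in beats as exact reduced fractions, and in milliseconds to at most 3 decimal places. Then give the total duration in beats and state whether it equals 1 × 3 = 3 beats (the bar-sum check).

1) 0.0ms=0b +162.749ms=3/14b
2) 162.749ms=3/14b +325.497ms=3/7b
3) 488.246ms=9/14b +162.749ms=3/14b
4) 650.995ms=6/7b +162.749ms=3/14b
5) 813.743ms=15/14b +162.749ms=3/14b
6) 976.492ms=9/7b +162.749ms=3/14b
7) 1139.241ms=3/2b +1139.241ms=3/2b
Σ=3b of 3 (79bpm 3/4) — PASS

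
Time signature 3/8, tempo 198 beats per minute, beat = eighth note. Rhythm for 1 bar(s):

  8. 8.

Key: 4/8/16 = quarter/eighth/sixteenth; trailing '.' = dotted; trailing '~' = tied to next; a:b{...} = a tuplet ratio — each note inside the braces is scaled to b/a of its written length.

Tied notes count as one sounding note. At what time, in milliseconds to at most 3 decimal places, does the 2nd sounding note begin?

note 2 onset = 3/2b = 454.545ms

1. 0.0ms @ 0 + 454.545ms (3/2)
2. 454.545ms @ 3/2 + 454.545ms (3/2)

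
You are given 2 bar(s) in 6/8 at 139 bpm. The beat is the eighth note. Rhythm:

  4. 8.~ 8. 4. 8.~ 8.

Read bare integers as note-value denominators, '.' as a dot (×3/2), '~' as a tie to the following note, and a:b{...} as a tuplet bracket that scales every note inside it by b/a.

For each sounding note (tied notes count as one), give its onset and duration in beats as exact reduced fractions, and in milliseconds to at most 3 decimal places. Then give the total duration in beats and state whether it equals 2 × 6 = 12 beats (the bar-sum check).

1) 0.0ms=0b +1294.964ms=3b
2) 1294.964ms=3b +1294.964ms=3b
3) 2589.928ms=6b +1294.964ms=3b
4) 3884.892ms=9b +1294.964ms=3b
Σ=12b of 12 (139bpm 6/8) — PASS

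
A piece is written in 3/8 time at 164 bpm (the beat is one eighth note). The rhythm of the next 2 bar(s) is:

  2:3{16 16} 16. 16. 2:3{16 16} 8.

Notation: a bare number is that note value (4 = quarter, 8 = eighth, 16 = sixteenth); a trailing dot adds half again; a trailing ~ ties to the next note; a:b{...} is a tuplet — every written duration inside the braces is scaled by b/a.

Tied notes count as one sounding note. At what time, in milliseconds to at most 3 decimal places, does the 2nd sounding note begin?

1. 0.0ms @ 0 + 274.39ms (3/4)
2. 274.39ms @ 3/4 + 274.39ms (3/4)
3. 548.78ms @ 3/2 + 274.39ms (3/4)
4. 823.171ms @ 9/4 + 274.39ms (3/4)
5. 1097.561ms @ 3 + 274.39ms (3/4)
6. 1371.951ms @ 15/4 + 274.39ms (3/4)
7. 1646.341ms @ 9/2 + 548.78ms (3/2)

note 2 onset = 3/4b = 274.39ms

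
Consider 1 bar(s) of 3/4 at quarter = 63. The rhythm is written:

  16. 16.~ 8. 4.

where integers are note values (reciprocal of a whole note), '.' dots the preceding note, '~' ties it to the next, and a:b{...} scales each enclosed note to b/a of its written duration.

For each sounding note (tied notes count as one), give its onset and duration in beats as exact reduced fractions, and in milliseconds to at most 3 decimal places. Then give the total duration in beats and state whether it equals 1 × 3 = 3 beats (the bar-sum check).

1) 0.0ms=0b +357.143ms=3/8b
2) 357.143ms=3/8b +1071.429ms=9/8b
3) 1428.571ms=3/2b +1428.571ms=3/2b
Σ=3b of 3 (63bpm 3/4) — PASS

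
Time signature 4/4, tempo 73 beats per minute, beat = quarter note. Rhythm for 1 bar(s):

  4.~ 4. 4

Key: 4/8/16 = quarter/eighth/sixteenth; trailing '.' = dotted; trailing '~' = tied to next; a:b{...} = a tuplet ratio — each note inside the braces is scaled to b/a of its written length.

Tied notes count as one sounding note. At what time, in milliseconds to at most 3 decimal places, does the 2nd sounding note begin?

note 2 onset = 3b = 2465.753ms

1. 0.0ms @ 0 + 2465.753ms (3)
2. 2465.753ms @ 3 + 821.918ms (1)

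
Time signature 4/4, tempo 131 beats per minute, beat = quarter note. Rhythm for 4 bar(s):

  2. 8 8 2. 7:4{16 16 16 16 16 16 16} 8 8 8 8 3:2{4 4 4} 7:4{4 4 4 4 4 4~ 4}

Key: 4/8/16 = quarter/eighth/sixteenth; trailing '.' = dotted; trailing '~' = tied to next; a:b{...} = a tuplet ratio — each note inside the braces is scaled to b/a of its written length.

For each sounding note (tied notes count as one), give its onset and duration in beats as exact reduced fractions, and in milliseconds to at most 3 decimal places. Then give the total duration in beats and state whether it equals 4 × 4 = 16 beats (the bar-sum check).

1) 0.0ms=0b +1374.046ms=3b
2) 1374.046ms=3b +229.008ms=1/2b
3) 1603.053ms=7/2b +229.008ms=1/2b
4) 1832.061ms=4b +1374.046ms=3b
5) 3206.107ms=7b +65.431ms=1/7b
6) 3271.538ms=50/7b +65.431ms=1/7b
7) 3336.968ms=51/7b +65.431ms=1/7b
8) 3402.399ms=52/7b +65.431ms=1/7b
9) 3467.83ms=53/7b +65.431ms=1/7b
10) 3533.261ms=54/7b +65.431ms=1/7b
11) 3598.691ms=55/7b +65.431ms=1/7b
12) 3664.122ms=8b +229.008ms=1/2b
13) 3893.13ms=17/2b +229.008ms=1/2b
14) 4122.137ms=9b +229.008ms=1/2b
15) 4351.145ms=19/2b +229.008ms=1/2b
16) 4580.153ms=10b +305.344ms=2/3b
17) 4885.496ms=32/3b +305.344ms=2/3b
18) 5190.84ms=34/3b +305.344ms=2/3b
19) 5496.183ms=12b +261.723ms=4/7b
20) 5757.906ms=88/7b +261.723ms=4/7b
21) 6019.629ms=92/7b +261.723ms=4/7b
22) 6281.352ms=96/7b +261.723ms=4/7b
23) 6543.075ms=100/7b +261.723ms=4/7b
24) 6804.798ms=104/7b +523.446ms=8/7b
Σ=16b of 16 (131bpm 4/4) — PASS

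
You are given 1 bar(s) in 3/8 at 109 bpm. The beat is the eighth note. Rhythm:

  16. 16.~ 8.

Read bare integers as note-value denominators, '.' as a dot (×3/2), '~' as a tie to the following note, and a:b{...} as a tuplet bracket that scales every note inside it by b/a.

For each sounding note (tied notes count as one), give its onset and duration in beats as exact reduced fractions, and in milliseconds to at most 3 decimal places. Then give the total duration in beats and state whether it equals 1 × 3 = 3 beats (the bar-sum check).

1) 0.0ms=0b +412.844ms=3/4b
2) 412.844ms=3/4b +1238.532ms=9/4b
Σ=3b of 3 (109bpm 3/8) — PASS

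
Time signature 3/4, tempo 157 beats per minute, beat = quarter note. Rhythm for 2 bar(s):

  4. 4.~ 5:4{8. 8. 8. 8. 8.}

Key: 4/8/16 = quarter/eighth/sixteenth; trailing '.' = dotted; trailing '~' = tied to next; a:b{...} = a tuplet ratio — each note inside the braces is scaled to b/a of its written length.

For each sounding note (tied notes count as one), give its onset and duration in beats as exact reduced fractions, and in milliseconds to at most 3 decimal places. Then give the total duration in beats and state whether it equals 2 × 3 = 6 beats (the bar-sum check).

1) 0.0ms=0b +573.248ms=3/2b
2) 573.248ms=3/2b +802.548ms=21/10b
3) 1375.796ms=18/5b +229.299ms=3/5b
4) 1605.096ms=21/5b +229.299ms=3/5b
5) 1834.395ms=24/5b +229.299ms=3/5b
6) 2063.694ms=27/5b +229.299ms=3/5b
Σ=6b of 6 (157bpm 3/4) — PASS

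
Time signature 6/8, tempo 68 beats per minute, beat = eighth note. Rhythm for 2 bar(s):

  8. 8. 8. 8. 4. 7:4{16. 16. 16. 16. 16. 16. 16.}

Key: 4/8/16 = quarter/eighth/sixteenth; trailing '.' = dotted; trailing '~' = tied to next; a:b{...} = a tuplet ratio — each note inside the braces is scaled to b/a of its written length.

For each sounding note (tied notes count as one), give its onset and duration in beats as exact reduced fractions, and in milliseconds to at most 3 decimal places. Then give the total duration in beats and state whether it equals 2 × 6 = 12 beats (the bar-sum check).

1) 0.0ms=0b +1323.529ms=3/2b
2) 1323.529ms=3/2b +1323.529ms=3/2b
3) 2647.059ms=3b +1323.529ms=3/2b
4) 3970.588ms=9/2b +1323.529ms=3/2b
5) 5294.118ms=6b +2647.059ms=3b
6) 7941.176ms=9b +378.151ms=3/7b
7) 8319.328ms=66/7b +378.151ms=3/7b
8) 8697.479ms=69/7b +378.151ms=3/7b
9) 9075.63ms=72/7b +378.151ms=3/7b
10) 9453.782ms=75/7b +378.151ms=3/7b
11) 9831.933ms=78/7b +378.151ms=3/7b
12) 10210.084ms=81/7b +378.151ms=3/7b
Σ=12b of 12 (68bpm 6/8) — PASS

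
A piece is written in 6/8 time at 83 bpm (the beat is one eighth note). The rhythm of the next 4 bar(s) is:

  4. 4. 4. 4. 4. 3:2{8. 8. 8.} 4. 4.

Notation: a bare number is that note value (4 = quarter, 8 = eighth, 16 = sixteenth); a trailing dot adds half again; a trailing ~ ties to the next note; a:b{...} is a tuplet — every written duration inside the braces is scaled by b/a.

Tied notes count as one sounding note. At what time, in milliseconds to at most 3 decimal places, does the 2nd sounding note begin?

note 2 onset = 3b = 2168.675ms

1. 0.0ms @ 0 + 2168.675ms (3)
2. 2168.675ms @ 3 + 2168.675ms (3)
3. 4337.349ms @ 6 + 2168.675ms (3)
4. 6506.024ms @ 9 + 2168.675ms (3)
5. 8674.699ms @ 12 + 2168.675ms (3)
6. 10843.373ms @ 15 + 722.892ms (1)
7. 11566.265ms @ 16 + 722.892ms (1)
8. 12289.157ms @ 17 + 722.892ms (1)
9. 13012.048ms @ 18 + 2168.675ms (3)
10. 15180.723ms @ 21 + 2168.675ms (3)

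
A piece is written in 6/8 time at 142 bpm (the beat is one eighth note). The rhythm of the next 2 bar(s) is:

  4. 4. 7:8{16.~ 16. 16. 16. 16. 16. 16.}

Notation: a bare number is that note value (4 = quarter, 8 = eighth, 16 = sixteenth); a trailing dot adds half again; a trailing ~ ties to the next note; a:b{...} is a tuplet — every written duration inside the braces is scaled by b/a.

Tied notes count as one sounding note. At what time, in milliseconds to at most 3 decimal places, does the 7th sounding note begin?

1. 0.0ms @ 0 + 1267.606ms (3)
2. 1267.606ms @ 3 + 1267.606ms (3)
3. 2535.211ms @ 6 + 724.346ms (12/7)
4. 3259.557ms @ 54/7 + 362.173ms (6/7)
5. 3621.73ms @ 60/7 + 362.173ms (6/7)
6. 3983.903ms @ 66/7 + 362.173ms (6/7)
7. 4346.076ms @ 72/7 + 362.173ms (6/7)
8. 4708.249ms @ 78/7 + 362.173ms (6/7)

note 7 onset = 72/7b = 4346.076ms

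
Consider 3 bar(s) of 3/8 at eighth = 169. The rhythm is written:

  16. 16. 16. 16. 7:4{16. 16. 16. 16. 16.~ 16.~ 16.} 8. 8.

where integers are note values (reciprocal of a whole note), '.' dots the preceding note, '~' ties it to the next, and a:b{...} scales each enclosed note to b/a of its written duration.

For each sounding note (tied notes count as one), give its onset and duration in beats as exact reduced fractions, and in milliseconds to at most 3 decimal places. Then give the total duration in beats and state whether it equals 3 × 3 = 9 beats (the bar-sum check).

1) 0.0ms=0b +266.272ms=3/4b
2) 266.272ms=3/4b +266.272ms=3/4b
3) 532.544ms=3/2b +266.272ms=3/4b
4) 798.817ms=9/4b +266.272ms=3/4b
5) 1065.089ms=3b +152.156ms=3/7b
6) 1217.244ms=24/7b +152.156ms=3/7b
7) 1369.4ms=27/7b +152.156ms=3/7b
8) 1521.555ms=30/7b +152.156ms=3/7b
9) 1673.711ms=33/7b +456.467ms=9/7b
10) 2130.178ms=6b +532.544ms=3/2b
11) 2662.722ms=15/2b +532.544ms=3/2b
Σ=9b of 9 (169bpm 3/8) — PASS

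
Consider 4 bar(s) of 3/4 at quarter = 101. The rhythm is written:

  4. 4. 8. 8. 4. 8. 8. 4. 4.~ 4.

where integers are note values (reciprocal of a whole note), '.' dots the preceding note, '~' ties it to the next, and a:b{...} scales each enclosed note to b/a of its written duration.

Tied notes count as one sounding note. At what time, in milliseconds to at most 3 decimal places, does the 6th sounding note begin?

note 6 onset = 6b = 3564.356ms

1. 0.0ms @ 0 + 891.089ms (3/2)
2. 891.089ms @ 3/2 + 891.089ms (3/2)
3. 1782.178ms @ 3 + 445.545ms (3/4)
4. 2227.723ms @ 15/4 + 445.545ms (3/4)
5. 2673.267ms @ 9/2 + 891.089ms (3/2)
6. 3564.356ms @ 6 + 445.545ms (3/4)
7. 4009.901ms @ 27/4 + 445.545ms (3/4)
8. 4455.446ms @ 15/2 + 891.089ms (3/2)
9. 5346.535ms @ 9 + 1782.178ms (3)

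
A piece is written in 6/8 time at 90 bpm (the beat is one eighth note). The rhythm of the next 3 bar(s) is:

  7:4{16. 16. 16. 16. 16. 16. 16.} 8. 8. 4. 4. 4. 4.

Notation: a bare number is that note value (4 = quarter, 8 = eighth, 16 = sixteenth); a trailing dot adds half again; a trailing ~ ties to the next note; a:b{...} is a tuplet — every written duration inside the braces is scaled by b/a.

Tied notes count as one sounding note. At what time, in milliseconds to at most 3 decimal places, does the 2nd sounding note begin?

1. 0.0ms @ 0 + 285.714ms (3/7)
2. 285.714ms @ 3/7 + 285.714ms (3/7)
3. 571.429ms @ 6/7 + 285.714ms (3/7)
4. 857.143ms @ 9/7 + 285.714ms (3/7)
5. 1142.857ms @ 12/7 + 285.714ms (3/7)
6. 1428.571ms @ 15/7 + 285.714ms (3/7)
7. 1714.286ms @ 18/7 + 285.714ms (3/7)
8. 2000.0ms @ 3 + 1000.0ms (3/2)
9. 3000.0ms @ 9/2 + 1000.0ms (3/2)
10. 4000.0ms @ 6 + 2000.0ms (3)
11. 6000.0ms @ 9 + 2000.0ms (3)
12. 8000.0ms @ 12 + 2000.0ms (3)
13. 10000.0ms @ 15 + 2000.0ms (3)

note 2 onset = 3/7b = 285.714ms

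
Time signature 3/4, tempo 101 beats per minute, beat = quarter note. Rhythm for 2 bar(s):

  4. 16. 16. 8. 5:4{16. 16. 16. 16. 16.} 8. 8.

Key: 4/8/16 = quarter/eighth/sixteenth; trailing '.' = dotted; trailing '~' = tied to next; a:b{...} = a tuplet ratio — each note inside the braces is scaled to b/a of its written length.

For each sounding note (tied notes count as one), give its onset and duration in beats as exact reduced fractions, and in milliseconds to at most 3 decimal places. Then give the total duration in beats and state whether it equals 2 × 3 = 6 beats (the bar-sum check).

1) 0.0ms=0b +891.089ms=3/2b
2) 891.089ms=3/2b +222.772ms=3/8b
3) 1113.861ms=15/8b +222.772ms=3/8b
4) 1336.634ms=9/4b +445.545ms=3/4b
5) 1782.178ms=3b +178.218ms=3/10b
6) 1960.396ms=33/10b +178.218ms=3/10b
7) 2138.614ms=18/5b +178.218ms=3/10b
8) 2316.832ms=39/10b +178.218ms=3/10b
9) 2495.05ms=21/5b +178.218ms=3/10b
10) 2673.267ms=9/2b +445.545ms=3/4b
11) 3118.812ms=21/4b +445.545ms=3/4b
Σ=6b of 6 (101bpm 3/4) — PASS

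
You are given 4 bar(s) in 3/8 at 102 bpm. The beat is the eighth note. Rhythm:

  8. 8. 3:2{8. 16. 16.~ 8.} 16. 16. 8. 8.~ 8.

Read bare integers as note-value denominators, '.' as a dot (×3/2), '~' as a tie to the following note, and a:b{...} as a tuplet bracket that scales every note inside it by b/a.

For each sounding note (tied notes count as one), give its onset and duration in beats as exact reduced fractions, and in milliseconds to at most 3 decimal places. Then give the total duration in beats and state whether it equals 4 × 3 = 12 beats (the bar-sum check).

1) 0.0ms=0b +882.353ms=3/2b
2) 882.353ms=3/2b +882.353ms=3/2b
3) 1764.706ms=3b +588.235ms=1b
4) 2352.941ms=4b +294.118ms=1/2b
5) 2647.059ms=9/2b +882.353ms=3/2b
6) 3529.412ms=6b +441.176ms=3/4b
7) 3970.588ms=27/4b +441.176ms=3/4b
8) 4411.765ms=15/2b +882.353ms=3/2b
9) 5294.118ms=9b +1764.706ms=3b
Σ=12b of 12 (102bpm 3/8) — PASS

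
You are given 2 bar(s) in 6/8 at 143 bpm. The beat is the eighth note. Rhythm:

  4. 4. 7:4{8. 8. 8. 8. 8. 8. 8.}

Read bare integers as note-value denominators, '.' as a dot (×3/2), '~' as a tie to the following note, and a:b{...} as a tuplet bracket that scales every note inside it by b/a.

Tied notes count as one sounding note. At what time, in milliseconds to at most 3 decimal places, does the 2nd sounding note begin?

note 2 onset = 3b = 1258.741ms

1. 0.0ms @ 0 + 1258.741ms (3)
2. 1258.741ms @ 3 + 1258.741ms (3)
3. 2517.483ms @ 6 + 359.64ms (6/7)
4. 2877.123ms @ 48/7 + 359.64ms (6/7)
5. 3236.763ms @ 54/7 + 359.64ms (6/7)
6. 3596.404ms @ 60/7 + 359.64ms (6/7)
7. 3956.044ms @ 66/7 + 359.64ms (6/7)
8. 4315.684ms @ 72/7 + 359.64ms (6/7)
9. 4675.325ms @ 78/7 + 359.64ms (6/7)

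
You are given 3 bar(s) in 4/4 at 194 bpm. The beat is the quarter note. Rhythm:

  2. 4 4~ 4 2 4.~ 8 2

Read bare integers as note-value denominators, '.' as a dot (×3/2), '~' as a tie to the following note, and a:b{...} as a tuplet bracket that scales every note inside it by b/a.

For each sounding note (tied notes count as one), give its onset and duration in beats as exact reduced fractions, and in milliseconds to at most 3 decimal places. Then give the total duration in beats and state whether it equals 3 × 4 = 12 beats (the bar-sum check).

1) 0.0ms=0b +927.835ms=3b
2) 927.835ms=3b +309.278ms=1b
3) 1237.113ms=4b +618.557ms=2b
4) 1855.67ms=6b +618.557ms=2b
5) 2474.227ms=8b +618.557ms=2b
6) 3092.784ms=10b +618.557ms=2b
Σ=12b of 12 (194bpm 4/4) — PASS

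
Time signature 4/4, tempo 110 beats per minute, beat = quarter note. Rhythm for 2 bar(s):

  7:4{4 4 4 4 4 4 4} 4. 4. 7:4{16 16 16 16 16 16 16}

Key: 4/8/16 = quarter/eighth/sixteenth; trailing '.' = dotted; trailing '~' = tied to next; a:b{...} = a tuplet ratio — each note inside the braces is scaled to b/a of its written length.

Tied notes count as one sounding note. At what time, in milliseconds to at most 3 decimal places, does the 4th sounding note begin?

note 4 onset = 12/7b = 935.065ms

1. 0.0ms @ 0 + 311.688ms (4/7)
2. 311.688ms @ 4/7 + 311.688ms (4/7)
3. 623.377ms @ 8/7 + 311.688ms (4/7)
4. 935.065ms @ 12/7 + 311.688ms (4/7)
5. 1246.753ms @ 16/7 + 311.688ms (4/7)
6. 1558.442ms @ 20/7 + 311.688ms (4/7)
7. 1870.13ms @ 24/7 + 311.688ms (4/7)
8. 2181.818ms @ 4 + 818.182ms (3/2)
9. 3000.0ms @ 11/2 + 818.182ms (3/2)
10. 3818.182ms @ 7 + 77.922ms (1/7)
11. 3896.104ms @ 50/7 + 77.922ms (1/7)
12. 3974.026ms @ 51/7 + 77.922ms (1/7)
13. 4051.948ms @ 52/7 + 77.922ms (1/7)
14. 4129.87ms @ 53/7 + 77.922ms (1/7)
15. 4207.792ms @ 54/7 + 77.922ms (1/7)
16. 4285.714ms @ 55/7 + 77.922ms (1/7)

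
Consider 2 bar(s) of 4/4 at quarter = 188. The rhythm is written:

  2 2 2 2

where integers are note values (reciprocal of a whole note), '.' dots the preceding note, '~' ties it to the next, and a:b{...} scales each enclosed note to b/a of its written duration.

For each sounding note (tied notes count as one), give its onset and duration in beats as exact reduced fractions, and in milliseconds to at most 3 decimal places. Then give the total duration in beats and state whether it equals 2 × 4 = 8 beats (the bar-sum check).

1) 0.0ms=0b +638.298ms=2b
2) 638.298ms=2b +638.298ms=2b
3) 1276.596ms=4b +638.298ms=2b
4) 1914.894ms=6b +638.298ms=2b
Σ=8b of 8 (188bpm 4/4) — PASS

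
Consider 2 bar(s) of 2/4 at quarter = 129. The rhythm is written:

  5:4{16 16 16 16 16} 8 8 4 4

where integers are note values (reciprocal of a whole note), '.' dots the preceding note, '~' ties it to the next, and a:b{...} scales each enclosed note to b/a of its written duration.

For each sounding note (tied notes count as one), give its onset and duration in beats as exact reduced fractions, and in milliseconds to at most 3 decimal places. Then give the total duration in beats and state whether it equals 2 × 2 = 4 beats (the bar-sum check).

1) 0.0ms=0b +93.023ms=1/5b
2) 93.023ms=1/5b +93.023ms=1/5b
3) 186.047ms=2/5b +93.023ms=1/5b
4) 279.07ms=3/5b +93.023ms=1/5b
5) 372.093ms=4/5b +93.023ms=1/5b
6) 465.116ms=1b +232.558ms=1/2b
7) 697.674ms=3/2b +232.558ms=1/2b
8) 930.233ms=2b +465.116ms=1b
9) 1395.349ms=3b +465.116ms=1b
Σ=4b of 4 (129bpm 2/4) — PASS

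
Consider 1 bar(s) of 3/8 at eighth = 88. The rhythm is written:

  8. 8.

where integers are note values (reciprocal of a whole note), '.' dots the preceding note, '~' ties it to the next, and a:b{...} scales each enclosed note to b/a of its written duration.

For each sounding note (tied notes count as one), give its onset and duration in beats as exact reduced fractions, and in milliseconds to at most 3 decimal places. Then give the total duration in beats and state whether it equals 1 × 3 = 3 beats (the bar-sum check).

1) 0.0ms=0b +1022.727ms=3/2b
2) 1022.727ms=3/2b +1022.727ms=3/2b
Σ=3b of 3 (88bpm 3/8) — PASS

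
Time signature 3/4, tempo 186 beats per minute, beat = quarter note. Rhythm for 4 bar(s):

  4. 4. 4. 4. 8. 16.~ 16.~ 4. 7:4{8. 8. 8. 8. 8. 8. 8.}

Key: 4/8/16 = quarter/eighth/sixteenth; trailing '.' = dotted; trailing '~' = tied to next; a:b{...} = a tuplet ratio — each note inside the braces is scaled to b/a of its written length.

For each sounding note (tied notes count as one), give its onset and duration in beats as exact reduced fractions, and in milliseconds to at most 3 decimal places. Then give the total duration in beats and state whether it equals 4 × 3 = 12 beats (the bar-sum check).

1) 0.0ms=0b +483.871ms=3/2b
2) 483.871ms=3/2b +483.871ms=3/2b
3) 967.742ms=3b +483.871ms=3/2b
4) 1451.613ms=9/2b +483.871ms=3/2b
5) 1935.484ms=6b +241.935ms=3/4b
6) 2177.419ms=27/4b +725.806ms=9/4b
7) 2903.226ms=9b +138.249ms=3/7b
8) 3041.475ms=66/7b +138.249ms=3/7b
9) 3179.724ms=69/7b +138.249ms=3/7b
10) 3317.972ms=72/7b +138.249ms=3/7b
11) 3456.221ms=75/7b +138.249ms=3/7b
12) 3594.47ms=78/7b +138.249ms=3/7b
13) 3732.719ms=81/7b +138.249ms=3/7b
Σ=12b of 12 (186bpm 3/4) — PASS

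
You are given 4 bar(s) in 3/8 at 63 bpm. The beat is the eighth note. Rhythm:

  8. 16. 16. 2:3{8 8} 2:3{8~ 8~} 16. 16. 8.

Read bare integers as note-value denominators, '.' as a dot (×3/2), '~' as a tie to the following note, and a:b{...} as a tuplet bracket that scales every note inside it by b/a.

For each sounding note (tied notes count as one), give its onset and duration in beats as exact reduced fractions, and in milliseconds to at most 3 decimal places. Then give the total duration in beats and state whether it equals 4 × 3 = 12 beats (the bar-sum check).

1) 0.0ms=0b +1428.571ms=3/2b
2) 1428.571ms=3/2b +714.286ms=3/4b
3) 2142.857ms=9/4b +714.286ms=3/4b
4) 2857.143ms=3b +1428.571ms=3/2b
5) 4285.714ms=9/2b +1428.571ms=3/2b
6) 5714.286ms=6b +3571.429ms=15/4b
7) 9285.714ms=39/4b +714.286ms=3/4b
8) 10000.0ms=21/2b +1428.571ms=3/2b
Σ=12b of 12 (63bpm 3/8) — PASS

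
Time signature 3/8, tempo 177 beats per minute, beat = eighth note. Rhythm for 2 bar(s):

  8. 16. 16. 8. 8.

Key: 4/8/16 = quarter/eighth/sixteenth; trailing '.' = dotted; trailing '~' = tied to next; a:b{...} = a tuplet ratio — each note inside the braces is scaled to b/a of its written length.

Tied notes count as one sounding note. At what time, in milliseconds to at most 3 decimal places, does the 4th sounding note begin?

1. 0.0ms @ 0 + 508.475ms (3/2)
2. 508.475ms @ 3/2 + 254.237ms (3/4)
3. 762.712ms @ 9/4 + 254.237ms (3/4)
4. 1016.949ms @ 3 + 508.475ms (3/2)
5. 1525.424ms @ 9/2 + 508.475ms (3/2)

note 4 onset = 3b = 1016.949ms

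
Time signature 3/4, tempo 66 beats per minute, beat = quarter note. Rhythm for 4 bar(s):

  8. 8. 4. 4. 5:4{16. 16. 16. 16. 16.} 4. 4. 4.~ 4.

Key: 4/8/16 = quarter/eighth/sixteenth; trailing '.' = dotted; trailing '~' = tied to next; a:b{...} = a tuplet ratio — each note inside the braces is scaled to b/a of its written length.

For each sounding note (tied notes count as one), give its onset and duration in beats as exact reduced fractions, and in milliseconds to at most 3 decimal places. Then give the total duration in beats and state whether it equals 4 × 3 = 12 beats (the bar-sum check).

1) 0.0ms=0b +681.818ms=3/4b
2) 681.818ms=3/4b +681.818ms=3/4b
3) 1363.636ms=3/2b +1363.636ms=3/2b
4) 2727.273ms=3b +1363.636ms=3/2b
5) 4090.909ms=9/2b +272.727ms=3/10b
6) 4363.636ms=24/5b +272.727ms=3/10b
7) 4636.364ms=51/10b +272.727ms=3/10b
8) 4909.091ms=27/5b +272.727ms=3/10b
9) 5181.818ms=57/10b +272.727ms=3/10b
10) 5454.545ms=6b +1363.636ms=3/2b
11) 6818.182ms=15/2b +1363.636ms=3/2b
12) 8181.818ms=9b +2727.273ms=3b
Σ=12b of 12 (66bpm 3/4) — PASS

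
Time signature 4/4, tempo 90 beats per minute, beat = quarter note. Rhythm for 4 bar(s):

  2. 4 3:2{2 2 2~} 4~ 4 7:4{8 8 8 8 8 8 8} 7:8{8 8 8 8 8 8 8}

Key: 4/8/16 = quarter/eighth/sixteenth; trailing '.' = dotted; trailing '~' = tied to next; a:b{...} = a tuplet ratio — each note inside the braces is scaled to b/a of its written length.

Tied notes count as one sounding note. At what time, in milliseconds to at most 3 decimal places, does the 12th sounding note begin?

1. 0.0ms @ 0 + 2000.0ms (3)
2. 2000.0ms @ 3 + 666.667ms (1)
3. 2666.667ms @ 4 + 888.889ms (4/3)
4. 3555.556ms @ 16/3 + 888.889ms (4/3)
5. 4444.444ms @ 20/3 + 2222.222ms (10/3)
6. 6666.667ms @ 10 + 190.476ms (2/7)
7. 6857.143ms @ 72/7 + 190.476ms (2/7)
8. 7047.619ms @ 74/7 + 190.476ms (2/7)
9. 7238.095ms @ 76/7 + 190.476ms (2/7)
10. 7428.571ms @ 78/7 + 190.476ms (2/7)
11. 7619.048ms @ 80/7 + 190.476ms (2/7)
12. 7809.524ms @ 82/7 + 190.476ms (2/7)
13. 8000.0ms @ 12 + 380.952ms (4/7)
14. 8380.952ms @ 88/7 + 380.952ms (4/7)
15. 8761.905ms @ 92/7 + 380.952ms (4/7)
16. 9142.857ms @ 96/7 + 380.952ms (4/7)
17. 9523.81ms @ 100/7 + 380.952ms (4/7)
18. 9904.762ms @ 104/7 + 380.952ms (4/7)
19. 10285.714ms @ 108/7 + 380.952ms (4/7)

note 12 onset = 82/7b = 7809.524ms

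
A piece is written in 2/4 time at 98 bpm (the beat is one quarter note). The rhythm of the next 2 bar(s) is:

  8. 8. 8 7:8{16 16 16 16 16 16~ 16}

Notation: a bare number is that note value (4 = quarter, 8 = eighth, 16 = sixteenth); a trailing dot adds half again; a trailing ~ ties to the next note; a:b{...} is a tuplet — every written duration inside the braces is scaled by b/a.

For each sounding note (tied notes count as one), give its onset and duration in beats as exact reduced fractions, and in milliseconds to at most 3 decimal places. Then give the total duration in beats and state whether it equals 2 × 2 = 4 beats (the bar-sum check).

1) 0.0ms=0b +459.184ms=3/4b
2) 459.184ms=3/4b +459.184ms=3/4b
3) 918.367ms=3/2b +306.122ms=1/2b
4) 1224.49ms=2b +174.927ms=2/7b
5) 1399.417ms=16/7b +174.927ms=2/7b
6) 1574.344ms=18/7b +174.927ms=2/7b
7) 1749.271ms=20/7b +174.927ms=2/7b
8) 1924.198ms=22/7b +174.927ms=2/7b
9) 2099.125ms=24/7b +349.854ms=4/7b
Σ=4b of 4 (98bpm 2/4) — PASS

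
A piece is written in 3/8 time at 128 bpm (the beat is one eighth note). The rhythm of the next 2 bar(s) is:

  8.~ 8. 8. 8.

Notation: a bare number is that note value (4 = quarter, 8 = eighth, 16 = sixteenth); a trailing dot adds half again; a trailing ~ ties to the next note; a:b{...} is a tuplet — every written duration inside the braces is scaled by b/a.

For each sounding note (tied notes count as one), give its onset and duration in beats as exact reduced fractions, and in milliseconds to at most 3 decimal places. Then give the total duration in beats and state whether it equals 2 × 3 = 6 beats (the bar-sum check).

1) 0.0ms=0b +1406.25ms=3b
2) 1406.25ms=3b +703.125ms=3/2b
3) 2109.375ms=9/2b +703.125ms=3/2b
Σ=6b of 6 (128bpm 3/8) — PASS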